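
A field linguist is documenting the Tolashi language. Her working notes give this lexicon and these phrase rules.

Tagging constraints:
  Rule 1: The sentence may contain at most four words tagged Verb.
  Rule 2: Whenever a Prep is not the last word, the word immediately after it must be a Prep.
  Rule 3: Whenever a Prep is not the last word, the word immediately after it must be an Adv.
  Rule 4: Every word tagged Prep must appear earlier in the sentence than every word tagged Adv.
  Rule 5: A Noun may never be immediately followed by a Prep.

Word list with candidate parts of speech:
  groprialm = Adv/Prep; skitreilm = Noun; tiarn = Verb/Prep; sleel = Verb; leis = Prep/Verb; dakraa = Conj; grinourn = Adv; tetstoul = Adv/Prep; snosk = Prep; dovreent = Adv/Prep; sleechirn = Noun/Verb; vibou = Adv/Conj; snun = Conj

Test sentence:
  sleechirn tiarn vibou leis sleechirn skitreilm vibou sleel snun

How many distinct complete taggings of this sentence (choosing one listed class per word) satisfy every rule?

Candidates per position — 1:sleechirn {Noun,Verb}; 2:tiarn {Verb,Prep}; 3:vibou {Adv,Conj}; 4:leis {Prep,Verb}; 5:sleechirn {Noun,Verb}; 6:skitreilm {Noun}; 7:vibou {Adv,Conj}; 8:sleel {Verb}; 9:snun {Conj}.
There are 64 candidate sequences in total.
Checking each against the rules leaves 12 sequences.
Count = 12.

12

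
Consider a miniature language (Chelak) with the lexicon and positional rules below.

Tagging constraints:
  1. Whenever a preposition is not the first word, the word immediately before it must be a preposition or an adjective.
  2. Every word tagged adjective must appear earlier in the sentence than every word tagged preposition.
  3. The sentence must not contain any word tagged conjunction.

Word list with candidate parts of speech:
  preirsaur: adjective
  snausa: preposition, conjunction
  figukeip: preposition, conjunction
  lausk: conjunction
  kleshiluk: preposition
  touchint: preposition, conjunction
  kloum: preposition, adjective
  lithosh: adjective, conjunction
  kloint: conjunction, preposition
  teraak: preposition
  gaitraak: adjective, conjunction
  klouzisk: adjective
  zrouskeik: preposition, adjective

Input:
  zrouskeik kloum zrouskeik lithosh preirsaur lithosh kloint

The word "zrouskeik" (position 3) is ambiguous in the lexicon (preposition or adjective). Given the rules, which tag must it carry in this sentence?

adjective

Candidates per position — 1:zrouskeik {preposition,adjective}; 2:kloum {preposition,adjective}; 3:zrouskeik {preposition,adjective}; 4:lithosh {adjective,conjunction}; 5:preirsaur {adjective}; 6:lithosh {adjective,conjunction}; 7:kloint {conjunction,preposition}.
Position 1: preposition is ruled out by rule 2; that leaves adjective.
Position 2: preposition is ruled out by rule 2; that leaves adjective.
Position 3: preposition is ruled out by rule 2; that leaves adjective.
Position 4: conjunction is ruled out by rule 3; that leaves adjective.
Position 6: conjunction is ruled out by rule 3; that leaves adjective.
Position 7: conjunction is ruled out by rule 3; that leaves preposition.
So the tagging must be: adjective adjective adjective adjective adjective adjective preposition.
Verifying each rule — rule 1 satisfied; rule 2 satisfied; rule 3 satisfied.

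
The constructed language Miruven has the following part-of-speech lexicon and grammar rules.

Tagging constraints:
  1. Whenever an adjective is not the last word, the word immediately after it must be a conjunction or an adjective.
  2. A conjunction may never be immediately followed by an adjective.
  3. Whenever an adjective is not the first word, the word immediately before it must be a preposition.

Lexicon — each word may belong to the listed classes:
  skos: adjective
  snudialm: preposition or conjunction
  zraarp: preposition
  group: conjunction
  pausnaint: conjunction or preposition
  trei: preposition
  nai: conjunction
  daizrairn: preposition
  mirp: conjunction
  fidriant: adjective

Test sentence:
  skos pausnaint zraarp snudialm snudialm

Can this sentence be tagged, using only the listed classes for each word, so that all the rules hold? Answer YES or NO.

Candidates per position — 1:skos {adjective}; 2:pausnaint {conjunction,preposition}; 3:zraarp {preposition}; 4:snudialm {preposition,conjunction}; 5:snudialm {preposition,conjunction}.
One satisfying assignment: adjective conjunction preposition preposition conjunction.
Checking: rule 1 ✓; rule 2 ✓; rule 3 ✓.

YES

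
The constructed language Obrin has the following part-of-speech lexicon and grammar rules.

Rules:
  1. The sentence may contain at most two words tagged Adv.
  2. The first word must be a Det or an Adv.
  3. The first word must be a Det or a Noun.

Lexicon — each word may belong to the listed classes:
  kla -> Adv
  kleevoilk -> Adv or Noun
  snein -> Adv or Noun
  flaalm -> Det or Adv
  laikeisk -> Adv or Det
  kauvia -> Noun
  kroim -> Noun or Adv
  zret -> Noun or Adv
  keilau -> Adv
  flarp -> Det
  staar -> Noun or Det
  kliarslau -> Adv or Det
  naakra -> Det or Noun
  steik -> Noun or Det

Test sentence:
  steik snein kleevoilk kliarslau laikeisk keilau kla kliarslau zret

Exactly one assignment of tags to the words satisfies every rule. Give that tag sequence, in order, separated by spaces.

Det Noun Noun Det Det Adv Adv Det Noun

Candidates per position — 1:steik {Noun,Det}; 2:snein {Adv,Noun}; 3:kleevoilk {Adv,Noun}; 4:kliarslau {Adv,Det}; 5:laikeisk {Adv,Det}; 6:keilau {Adv}; 7:kla {Adv}; 8:kliarslau {Adv,Det}; 9:zret {Noun,Adv}.
At position 1, choosing Noun makes rule 2 impossible to satisfy; hence Det.
At position 2, choosing Adv makes rule 1 impossible to satisfy; hence Noun.
At position 3, choosing Adv makes rule 1 impossible to satisfy; hence Noun.
At position 4, choosing Adv makes rule 1 impossible to satisfy; hence Det.
At position 5, choosing Adv makes rule 1 impossible to satisfy; hence Det.
At position 8, choosing Adv makes rule 1 impossible to satisfy; hence Det.
At position 9, choosing Adv makes rule 1 impossible to satisfy; hence Noun.
So the tagging must be: Det Noun Noun Det Det Adv Adv Det Noun.
Verifying each rule — rule 1 holds; rule 2 holds; rule 3 holds.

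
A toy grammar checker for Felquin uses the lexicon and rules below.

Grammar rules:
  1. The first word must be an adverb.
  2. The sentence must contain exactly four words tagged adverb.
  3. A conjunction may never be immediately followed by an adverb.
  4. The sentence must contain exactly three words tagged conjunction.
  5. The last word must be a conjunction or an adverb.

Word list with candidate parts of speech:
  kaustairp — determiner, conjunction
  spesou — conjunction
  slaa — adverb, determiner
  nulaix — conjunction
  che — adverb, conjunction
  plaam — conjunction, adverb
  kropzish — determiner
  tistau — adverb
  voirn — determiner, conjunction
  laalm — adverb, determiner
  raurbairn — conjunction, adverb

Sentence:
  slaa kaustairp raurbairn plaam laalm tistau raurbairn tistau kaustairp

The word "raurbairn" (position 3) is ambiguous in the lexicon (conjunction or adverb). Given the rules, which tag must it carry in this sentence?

Candidates per position — 1:slaa {adverb,determiner}; 2:kaustairp {determiner,conjunction}; 3:raurbairn {conjunction,adverb}; 4:plaam {conjunction,adverb}; 5:laalm {adverb,determiner}; 6:tistau {adverb}; 7:raurbairn {conjunction,adverb}; 8:tistau {adverb}; 9:kaustairp {determiner,conjunction}.
Position 1: tagging it determiner would leave rule 1 unsatisfiable, so it must be adverb.
Position 7: tagging it conjunction would leave rule 3 unsatisfiable, so it must be adverb.
Position 9: tagging it determiner would leave rule 5 unsatisfiable, so it must be conjunction.
Position 3: tagging it adverb would leave rule 2 unsatisfiable, so it must be conjunction.
Position 4: tagging it adverb would leave rule 2 unsatisfiable, so it must be conjunction.
Position 5: tagging it adverb would leave rule 2 unsatisfiable, so it must be determiner.
Position 2: tagging it conjunction would leave rule 4 unsatisfiable, so it must be determiner.
That leaves exactly one tagging: adverb determiner conjunction conjunction determiner adverb adverb adverb conjunction.
Rule-by-rule: rule 1 holds; rule 2 holds; rule 3 holds; rule 4 holds; rule 5 holds.

conjunction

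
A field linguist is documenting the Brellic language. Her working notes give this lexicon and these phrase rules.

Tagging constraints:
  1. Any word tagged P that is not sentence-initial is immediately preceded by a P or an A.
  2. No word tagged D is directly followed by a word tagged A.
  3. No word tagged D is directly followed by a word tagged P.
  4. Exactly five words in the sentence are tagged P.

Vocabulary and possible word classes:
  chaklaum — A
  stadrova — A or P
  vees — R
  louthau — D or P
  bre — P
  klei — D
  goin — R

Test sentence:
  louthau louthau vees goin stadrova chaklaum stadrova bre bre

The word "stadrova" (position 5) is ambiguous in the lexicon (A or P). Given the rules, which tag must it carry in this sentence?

Candidates per position — 1:louthau {D,P}; 2:louthau {D,P}; 3:vees {R}; 4:goin {R}; 5:stadrova {A,P}; 6:chaklaum {A}; 7:stadrova {A,P}; 8:bre {P}; 9:bre {P}.
Position 5: tagging it P would leave rule 1 unsatisfiable, so it must be A.
Position 7: tagging it A would leave rule 4 unsatisfiable, so it must be P.
Position 1: tagging it D would leave rule 4 unsatisfiable, so it must be P.
Position 2: tagging it D would leave rule 4 unsatisfiable, so it must be P.
That leaves exactly one tagging: P P R R A A P P P.
Verifying each rule — rule 1 holds; rule 2 holds; rule 3 holds; rule 4 holds.

A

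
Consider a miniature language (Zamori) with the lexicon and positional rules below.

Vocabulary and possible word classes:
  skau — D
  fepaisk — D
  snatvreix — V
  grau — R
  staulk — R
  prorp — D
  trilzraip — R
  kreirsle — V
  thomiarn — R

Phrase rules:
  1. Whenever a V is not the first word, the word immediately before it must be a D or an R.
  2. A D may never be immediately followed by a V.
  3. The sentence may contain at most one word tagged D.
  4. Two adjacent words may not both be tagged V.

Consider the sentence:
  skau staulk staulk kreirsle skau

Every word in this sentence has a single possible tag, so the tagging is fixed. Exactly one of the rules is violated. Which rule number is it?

Fixed tagging: D R R V D.
Checking each rule: R1 pass, R2 pass, R3 fail, R4 pass.
Only rule 3 fails.

3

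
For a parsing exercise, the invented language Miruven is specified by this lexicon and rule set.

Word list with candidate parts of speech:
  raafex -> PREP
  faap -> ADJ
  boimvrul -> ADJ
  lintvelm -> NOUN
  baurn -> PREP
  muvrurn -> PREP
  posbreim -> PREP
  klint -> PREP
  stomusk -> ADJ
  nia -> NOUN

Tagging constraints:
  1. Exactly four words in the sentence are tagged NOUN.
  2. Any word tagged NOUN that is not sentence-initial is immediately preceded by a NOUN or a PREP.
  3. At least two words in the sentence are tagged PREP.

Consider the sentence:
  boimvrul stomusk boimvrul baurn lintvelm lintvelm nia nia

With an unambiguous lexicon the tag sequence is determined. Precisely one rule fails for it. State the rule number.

Fixed tagging: ADJ ADJ ADJ PREP NOUN NOUN NOUN NOUN.
Applying the rules: R1 ok, R2 ok, R3 fails.
Only rule 3 fails.

3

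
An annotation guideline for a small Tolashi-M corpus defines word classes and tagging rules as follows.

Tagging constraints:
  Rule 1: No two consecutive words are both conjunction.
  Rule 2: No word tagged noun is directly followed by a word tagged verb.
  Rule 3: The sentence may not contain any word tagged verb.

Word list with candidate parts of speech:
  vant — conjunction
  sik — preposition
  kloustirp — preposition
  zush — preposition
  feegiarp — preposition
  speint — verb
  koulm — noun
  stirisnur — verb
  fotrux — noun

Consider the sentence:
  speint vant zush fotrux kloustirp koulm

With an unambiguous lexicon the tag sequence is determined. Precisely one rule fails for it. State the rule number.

Fixed tagging: verb conjunction preposition noun preposition noun.
Checking each rule: R1 ok, R2 ok, R3 fails.
Only rule 3 fails.

3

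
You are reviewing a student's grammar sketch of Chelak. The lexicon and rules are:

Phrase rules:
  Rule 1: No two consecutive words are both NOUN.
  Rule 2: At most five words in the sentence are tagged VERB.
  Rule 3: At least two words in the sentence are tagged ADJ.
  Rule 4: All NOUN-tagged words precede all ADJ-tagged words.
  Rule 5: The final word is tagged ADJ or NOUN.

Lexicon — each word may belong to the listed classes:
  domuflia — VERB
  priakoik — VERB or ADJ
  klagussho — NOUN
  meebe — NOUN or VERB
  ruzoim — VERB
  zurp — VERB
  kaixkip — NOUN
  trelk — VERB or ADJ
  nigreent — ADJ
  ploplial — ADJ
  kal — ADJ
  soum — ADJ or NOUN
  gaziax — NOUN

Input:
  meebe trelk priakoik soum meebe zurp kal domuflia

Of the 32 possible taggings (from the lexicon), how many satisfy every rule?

0

Candidates per position — 1:meebe {NOUN,VERB}; 2:trelk {VERB,ADJ}; 3:priakoik {VERB,ADJ}; 4:soum {ADJ,NOUN}; 5:meebe {NOUN,VERB}; 6:zurp {VERB}; 7:kal {ADJ}; 8:domuflia {VERB}.
There are 32 candidate sequences in total.
Rule 5 cannot be satisfied by any choice of tags from the lexicon.
So there is no consistent tagging.
Count = 0.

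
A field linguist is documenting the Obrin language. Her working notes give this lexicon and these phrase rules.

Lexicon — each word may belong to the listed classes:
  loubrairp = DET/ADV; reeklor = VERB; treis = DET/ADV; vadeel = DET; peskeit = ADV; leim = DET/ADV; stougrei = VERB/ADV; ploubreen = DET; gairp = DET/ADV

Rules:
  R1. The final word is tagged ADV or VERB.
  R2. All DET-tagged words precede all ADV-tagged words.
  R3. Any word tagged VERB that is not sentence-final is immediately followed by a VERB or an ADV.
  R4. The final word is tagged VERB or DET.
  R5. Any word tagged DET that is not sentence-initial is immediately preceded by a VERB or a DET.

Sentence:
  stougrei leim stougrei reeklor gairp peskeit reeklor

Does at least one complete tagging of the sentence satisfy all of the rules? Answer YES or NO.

Candidates per position — 1:stougrei {VERB,ADV}; 2:leim {DET,ADV}; 3:stougrei {VERB,ADV}; 4:reeklor {VERB}; 5:gairp {DET,ADV}; 6:peskeit {ADV}; 7:reeklor {VERB}.
One satisfying assignment: VERB ADV VERB VERB ADV ADV VERB.
Check: rule 1 holds; rule 2 holds; rule 3 holds; rule 4 holds; rule 5 holds.

YES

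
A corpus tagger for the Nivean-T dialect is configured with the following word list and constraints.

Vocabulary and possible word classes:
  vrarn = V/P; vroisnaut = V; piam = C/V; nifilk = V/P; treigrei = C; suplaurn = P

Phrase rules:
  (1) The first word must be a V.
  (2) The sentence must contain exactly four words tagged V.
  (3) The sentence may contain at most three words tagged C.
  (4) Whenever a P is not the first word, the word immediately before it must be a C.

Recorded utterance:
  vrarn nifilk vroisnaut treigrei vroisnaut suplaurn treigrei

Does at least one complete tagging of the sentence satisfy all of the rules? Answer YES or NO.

NO

Candidates per position — 1:vrarn {V,P}; 2:nifilk {V,P}; 3:vroisnaut {V}; 4:treigrei {C}; 5:vroisnaut {V}; 6:suplaurn {P}; 7:treigrei {C}.
Rule 4 cannot be satisfied by any choice of tags from the lexicon.
So there is no consistent tagging.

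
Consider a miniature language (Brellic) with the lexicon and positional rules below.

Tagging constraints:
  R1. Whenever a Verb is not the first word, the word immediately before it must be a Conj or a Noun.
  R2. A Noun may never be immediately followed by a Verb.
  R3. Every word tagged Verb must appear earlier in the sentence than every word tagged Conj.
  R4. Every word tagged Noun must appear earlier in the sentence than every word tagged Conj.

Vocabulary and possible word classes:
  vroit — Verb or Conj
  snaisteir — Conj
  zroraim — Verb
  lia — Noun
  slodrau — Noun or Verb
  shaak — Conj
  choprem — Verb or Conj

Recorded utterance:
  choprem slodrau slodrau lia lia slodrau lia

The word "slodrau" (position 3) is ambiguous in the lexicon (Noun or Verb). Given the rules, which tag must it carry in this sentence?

Noun

Candidates per position — 1:choprem {Verb,Conj}; 2:slodrau {Noun,Verb}; 3:slodrau {Noun,Verb}; 4:lia {Noun}; 5:lia {Noun}; 6:slodrau {Noun,Verb}; 7:lia {Noun}.
Word 1 cannot be Conj — rule 4 would then fail for every completion. It is Verb.
Word 2 cannot be Verb — rule 1 would then fail for every completion. It is Noun.
Word 3 cannot be Verb — rule 2 would then fail for every completion. It is Noun.
Word 6 cannot be Verb — rule 2 would then fail for every completion. It is Noun.
The only consistent sequence is: Verb Noun Noun Noun Noun Noun Noun.
Checking: rule 1 holds; rule 2 holds; rule 3 holds; rule 4 holds.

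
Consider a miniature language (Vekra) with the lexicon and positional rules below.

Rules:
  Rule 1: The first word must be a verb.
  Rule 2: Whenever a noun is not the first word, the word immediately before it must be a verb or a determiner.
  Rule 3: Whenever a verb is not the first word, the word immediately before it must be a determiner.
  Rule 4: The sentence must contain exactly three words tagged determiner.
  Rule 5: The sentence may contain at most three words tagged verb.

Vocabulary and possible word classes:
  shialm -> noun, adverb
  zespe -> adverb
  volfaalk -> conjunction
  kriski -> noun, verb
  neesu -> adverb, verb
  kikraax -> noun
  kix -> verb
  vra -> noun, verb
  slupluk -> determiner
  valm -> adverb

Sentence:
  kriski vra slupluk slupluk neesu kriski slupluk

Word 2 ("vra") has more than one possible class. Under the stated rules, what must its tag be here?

Candidates per position — 1:kriski {noun,verb}; 2:vra {noun,verb}; 3:slupluk {determiner}; 4:slupluk {determiner}; 5:neesu {adverb,verb}; 6:kriski {noun,verb}; 7:slupluk {determiner}.
Word 1 cannot be noun — rule 1 would then fail for every completion. It is verb.
Word 2 cannot be verb — rule 3 would then fail for every completion. It is noun.
Word 6 cannot be verb — rule 3 would then fail for every completion. It is noun.
Word 5 cannot be adverb — rule 2 would then fail for every completion. It is verb.
The unique satisfying tagging is: verb noun determiner determiner verb noun determiner.
Verifying each rule — rule 1 ok; rule 2 ok; rule 3 ok; rule 4 ok; rule 5 ok.

noun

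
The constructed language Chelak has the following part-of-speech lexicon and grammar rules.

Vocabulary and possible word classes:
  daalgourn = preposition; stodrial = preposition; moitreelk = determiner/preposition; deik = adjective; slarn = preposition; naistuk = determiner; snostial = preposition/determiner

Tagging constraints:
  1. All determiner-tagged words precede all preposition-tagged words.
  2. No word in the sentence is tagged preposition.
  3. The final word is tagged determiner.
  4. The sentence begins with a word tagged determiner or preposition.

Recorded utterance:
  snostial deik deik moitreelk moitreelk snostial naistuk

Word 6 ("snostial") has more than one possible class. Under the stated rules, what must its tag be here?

Candidates per position — 1:snostial {preposition,determiner}; 2:deik {adjective}; 3:deik {adjective}; 4:moitreelk {determiner,preposition}; 5:moitreelk {determiner,preposition}; 6:snostial {preposition,determiner}; 7:naistuk {determiner}.
If word 1 were preposition, no tagging could satisfy rule 1; so word 1 is determiner.
If word 4 were preposition, no tagging could satisfy rule 1; so word 4 is determiner.
If word 5 were preposition, no tagging could satisfy rule 1; so word 5 is determiner.
If word 6 were preposition, no tagging could satisfy rule 1; so word 6 is determiner.
So the tagging must be: determiner adjective adjective determiner determiner determiner determiner.
Checking: rule 1 satisfied; rule 2 satisfied; rule 3 satisfied; rule 4 satisfied.

determiner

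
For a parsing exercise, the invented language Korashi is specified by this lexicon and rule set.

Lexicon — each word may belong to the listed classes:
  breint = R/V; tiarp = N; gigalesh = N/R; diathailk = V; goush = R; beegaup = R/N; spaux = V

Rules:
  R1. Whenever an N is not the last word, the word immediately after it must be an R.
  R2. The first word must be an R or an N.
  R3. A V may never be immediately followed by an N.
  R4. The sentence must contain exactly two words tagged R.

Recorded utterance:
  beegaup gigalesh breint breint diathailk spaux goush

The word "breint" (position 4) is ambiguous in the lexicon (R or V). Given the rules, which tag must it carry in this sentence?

Candidates per position — 1:beegaup {R,N}; 2:gigalesh {N,R}; 3:breint {R,V}; 4:breint {R,V}; 5:diathailk {V}; 6:spaux {V}; 7:goush {R}.
Position 4: the remaining choice is settled jointly with positions 1, 2, 3 — only V at position 4 is part of a tagging that satisfies every rule.
That leaves exactly one tagging: N R V V V V R.
Rule-by-rule: rule 1 ✓; rule 2 ✓; rule 3 ✓; rule 4 ✓.

V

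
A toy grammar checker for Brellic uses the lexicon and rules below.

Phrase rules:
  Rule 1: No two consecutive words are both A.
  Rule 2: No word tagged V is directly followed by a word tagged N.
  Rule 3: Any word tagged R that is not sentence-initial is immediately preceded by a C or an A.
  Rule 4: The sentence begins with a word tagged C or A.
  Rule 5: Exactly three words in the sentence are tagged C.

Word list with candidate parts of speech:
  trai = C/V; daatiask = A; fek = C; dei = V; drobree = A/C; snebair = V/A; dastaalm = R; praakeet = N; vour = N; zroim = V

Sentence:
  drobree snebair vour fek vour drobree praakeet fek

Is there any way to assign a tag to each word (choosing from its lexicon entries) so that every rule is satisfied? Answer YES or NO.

Candidates per position — 1:drobree {A,C}; 2:snebair {V,A}; 3:vour {N}; 4:fek {C}; 5:vour {N}; 6:drobree {A,C}; 7:praakeet {N}; 8:fek {C}.
One satisfying assignment: C A N C N A N C.
Rule-by-rule: rule 1 holds; rule 2 holds; rule 3 holds; rule 4 holds; rule 5 holds.

YES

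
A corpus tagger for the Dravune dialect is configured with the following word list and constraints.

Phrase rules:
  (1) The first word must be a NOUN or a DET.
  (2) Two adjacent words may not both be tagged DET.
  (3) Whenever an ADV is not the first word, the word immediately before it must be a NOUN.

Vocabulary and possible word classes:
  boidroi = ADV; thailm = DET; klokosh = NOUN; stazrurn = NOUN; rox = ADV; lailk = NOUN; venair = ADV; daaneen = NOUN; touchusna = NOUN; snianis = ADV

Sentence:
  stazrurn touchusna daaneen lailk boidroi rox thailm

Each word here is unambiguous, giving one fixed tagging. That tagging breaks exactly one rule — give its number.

Fixed tagging: NOUN NOUN NOUN NOUN ADV ADV DET.
Applying the rules: R1 ok, R2 ok, R3 fails.
Only rule 3 fails.

3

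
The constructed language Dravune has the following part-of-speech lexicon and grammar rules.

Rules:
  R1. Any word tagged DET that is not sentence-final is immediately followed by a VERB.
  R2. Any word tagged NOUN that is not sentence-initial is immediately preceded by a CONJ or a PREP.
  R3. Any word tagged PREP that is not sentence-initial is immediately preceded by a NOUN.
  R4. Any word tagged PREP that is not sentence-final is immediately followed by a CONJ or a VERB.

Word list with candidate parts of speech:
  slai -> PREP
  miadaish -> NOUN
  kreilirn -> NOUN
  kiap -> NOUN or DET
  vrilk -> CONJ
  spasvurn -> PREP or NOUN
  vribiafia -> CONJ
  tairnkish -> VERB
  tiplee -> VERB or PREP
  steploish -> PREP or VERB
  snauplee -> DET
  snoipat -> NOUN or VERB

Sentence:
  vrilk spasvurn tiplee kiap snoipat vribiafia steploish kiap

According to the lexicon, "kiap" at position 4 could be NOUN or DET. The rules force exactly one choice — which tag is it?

Candidates per position — 1:vrilk {CONJ}; 2:spasvurn {PREP,NOUN}; 3:tiplee {VERB,PREP}; 4:kiap {NOUN,DET}; 5:snoipat {NOUN,VERB}; 6:vribiafia {CONJ}; 7:steploish {PREP,VERB}; 8:kiap {NOUN,DET}.
Position 2: PREP is ruled out by rule 3; that leaves NOUN.
Position 3: PREP is ruled out by rule 4; that leaves VERB.
Position 4: NOUN is ruled out by rule 2; that leaves DET.
Position 5: NOUN is ruled out by rule 1; that leaves VERB.
Position 7: PREP is ruled out by rule 3; that leaves VERB.
Position 8: NOUN is ruled out by rule 2; that leaves DET.
The only consistent sequence is: CONJ NOUN VERB DET VERB CONJ VERB DET.
Verifying each rule — rule 1 holds; rule 2 holds; rule 3 holds; rule 4 holds.

DET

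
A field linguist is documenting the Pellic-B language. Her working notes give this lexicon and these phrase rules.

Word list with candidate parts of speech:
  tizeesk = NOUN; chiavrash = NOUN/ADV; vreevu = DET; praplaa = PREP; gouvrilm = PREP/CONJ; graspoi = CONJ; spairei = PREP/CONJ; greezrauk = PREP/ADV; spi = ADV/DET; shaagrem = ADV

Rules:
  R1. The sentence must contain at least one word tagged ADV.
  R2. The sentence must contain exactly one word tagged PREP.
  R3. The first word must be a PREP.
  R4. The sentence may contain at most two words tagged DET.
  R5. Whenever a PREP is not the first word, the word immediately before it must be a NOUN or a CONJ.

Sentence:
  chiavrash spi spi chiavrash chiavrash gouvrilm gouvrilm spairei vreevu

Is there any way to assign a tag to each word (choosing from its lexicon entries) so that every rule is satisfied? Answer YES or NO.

NO

Candidates per position — 1:chiavrash {NOUN,ADV}; 2:spi {ADV,DET}; 3:spi {ADV,DET}; 4:chiavrash {NOUN,ADV}; 5:chiavrash {NOUN,ADV}; 6:gouvrilm {PREP,CONJ}; 7:gouvrilm {PREP,CONJ}; 8:spairei {PREP,CONJ}; 9:vreevu {DET}.
Rule 3 cannot be satisfied by any choice of tags from the lexicon.
So there is no consistent tagging.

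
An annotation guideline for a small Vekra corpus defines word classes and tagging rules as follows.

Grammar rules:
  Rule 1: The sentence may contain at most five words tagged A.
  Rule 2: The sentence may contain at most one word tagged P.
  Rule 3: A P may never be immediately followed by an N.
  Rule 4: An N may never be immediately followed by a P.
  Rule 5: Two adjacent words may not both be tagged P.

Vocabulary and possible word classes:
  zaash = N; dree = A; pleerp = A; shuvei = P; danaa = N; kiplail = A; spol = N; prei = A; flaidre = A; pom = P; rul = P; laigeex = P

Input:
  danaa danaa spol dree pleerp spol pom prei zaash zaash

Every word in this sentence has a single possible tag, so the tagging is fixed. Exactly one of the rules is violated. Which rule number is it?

4

Fixed tagging: N N N A A N P A N N.
Checking each rule: R1 holds, R2 holds, R3 holds, R4 violated, R5 holds.
Only rule 4 fails.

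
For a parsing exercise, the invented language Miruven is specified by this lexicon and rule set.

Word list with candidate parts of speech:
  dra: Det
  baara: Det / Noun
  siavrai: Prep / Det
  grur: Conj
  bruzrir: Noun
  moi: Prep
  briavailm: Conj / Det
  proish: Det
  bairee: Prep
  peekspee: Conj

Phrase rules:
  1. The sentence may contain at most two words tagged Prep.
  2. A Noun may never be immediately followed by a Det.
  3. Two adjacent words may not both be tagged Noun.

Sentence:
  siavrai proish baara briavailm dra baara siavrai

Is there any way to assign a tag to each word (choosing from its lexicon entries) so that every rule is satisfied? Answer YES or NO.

YES

Candidates per position — 1:siavrai {Prep,Det}; 2:proish {Det}; 3:baara {Det,Noun}; 4:briavailm {Conj,Det}; 5:dra {Det}; 6:baara {Det,Noun}; 7:siavrai {Prep,Det}.
One satisfying assignment: Prep Det Det Det Det Det Det.
Check: rule 1 ok; rule 2 ok; rule 3 ok.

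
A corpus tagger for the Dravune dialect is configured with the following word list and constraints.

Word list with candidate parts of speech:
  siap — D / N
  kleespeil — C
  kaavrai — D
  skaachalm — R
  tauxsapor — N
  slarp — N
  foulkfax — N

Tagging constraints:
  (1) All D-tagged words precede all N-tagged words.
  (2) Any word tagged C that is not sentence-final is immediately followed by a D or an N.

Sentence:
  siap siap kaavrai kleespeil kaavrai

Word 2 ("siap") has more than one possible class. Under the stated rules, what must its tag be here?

Candidates per position — 1:siap {D,N}; 2:siap {D,N}; 3:kaavrai {D}; 4:kleespeil {C}; 5:kaavrai {D}.
Word 1 cannot be N — rule 1 would then fail for every completion. It is D.
Word 2 cannot be N — rule 1 would then fail for every completion. It is D.
That leaves exactly one tagging: D D D C D.
Checking: rule 1 satisfied; rule 2 satisfied.

D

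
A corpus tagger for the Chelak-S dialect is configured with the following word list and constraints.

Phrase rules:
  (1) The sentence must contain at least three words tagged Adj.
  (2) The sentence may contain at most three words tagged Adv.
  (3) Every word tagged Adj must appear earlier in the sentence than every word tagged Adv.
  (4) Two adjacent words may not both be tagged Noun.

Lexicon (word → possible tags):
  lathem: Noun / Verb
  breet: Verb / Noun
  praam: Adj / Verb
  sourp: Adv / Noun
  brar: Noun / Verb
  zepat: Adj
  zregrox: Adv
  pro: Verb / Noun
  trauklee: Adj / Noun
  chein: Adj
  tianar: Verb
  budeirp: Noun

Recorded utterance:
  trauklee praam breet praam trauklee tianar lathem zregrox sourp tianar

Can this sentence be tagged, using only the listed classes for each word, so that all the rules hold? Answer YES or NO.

Candidates per position — 1:trauklee {Adj,Noun}; 2:praam {Adj,Verb}; 3:breet {Verb,Noun}; 4:praam {Adj,Verb}; 5:trauklee {Adj,Noun}; 6:tianar {Verb}; 7:lathem {Noun,Verb}; 8:zregrox {Adv}; 9:sourp {Adv,Noun}; 10:tianar {Verb}.
One satisfying assignment: Noun Adj Noun Adj Adj Verb Noun Adv Noun Verb.
Verifying each rule — rule 1 holds; rule 2 holds; rule 3 holds; rule 4 holds.

YES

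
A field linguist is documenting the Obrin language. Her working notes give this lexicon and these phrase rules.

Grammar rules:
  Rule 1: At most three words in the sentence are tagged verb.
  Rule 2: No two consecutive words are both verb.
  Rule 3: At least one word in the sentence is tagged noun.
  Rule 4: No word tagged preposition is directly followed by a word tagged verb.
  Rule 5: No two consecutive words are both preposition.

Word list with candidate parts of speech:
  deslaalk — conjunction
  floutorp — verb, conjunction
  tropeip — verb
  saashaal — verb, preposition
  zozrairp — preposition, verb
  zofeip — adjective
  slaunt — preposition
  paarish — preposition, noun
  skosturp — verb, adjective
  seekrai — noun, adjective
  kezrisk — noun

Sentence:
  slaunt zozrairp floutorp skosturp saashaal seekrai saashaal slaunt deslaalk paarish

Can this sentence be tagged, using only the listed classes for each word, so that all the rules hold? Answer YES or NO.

Candidates per position — 1:slaunt {preposition}; 2:zozrairp {preposition,verb}; 3:floutorp {verb,conjunction}; 4:skosturp {verb,adjective}; 5:saashaal {verb,preposition}; 6:seekrai {noun,adjective}; 7:saashaal {verb,preposition}; 8:slaunt {preposition}; 9:deslaalk {conjunction}; 10:paarish {preposition,noun}.
Every candidate sequence violates at least one rule; no consistent tagging exists.

NO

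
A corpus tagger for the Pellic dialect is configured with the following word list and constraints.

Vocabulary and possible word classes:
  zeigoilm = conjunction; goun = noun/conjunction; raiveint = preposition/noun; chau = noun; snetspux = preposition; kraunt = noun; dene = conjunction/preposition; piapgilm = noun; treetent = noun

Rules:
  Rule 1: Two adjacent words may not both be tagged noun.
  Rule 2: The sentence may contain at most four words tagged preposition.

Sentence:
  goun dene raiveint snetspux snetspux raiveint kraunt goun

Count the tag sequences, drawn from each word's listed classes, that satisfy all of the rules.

6

Candidates per position — 1:goun {noun,conjunction}; 2:dene {conjunction,preposition}; 3:raiveint {preposition,noun}; 4:snetspux {preposition}; 5:snetspux {preposition}; 6:raiveint {preposition,noun}; 7:kraunt {noun}; 8:goun {noun,conjunction}.
There are 32 candidate sequences in total.
Checking each against the rules leaves 6 sequences.
Count = 6.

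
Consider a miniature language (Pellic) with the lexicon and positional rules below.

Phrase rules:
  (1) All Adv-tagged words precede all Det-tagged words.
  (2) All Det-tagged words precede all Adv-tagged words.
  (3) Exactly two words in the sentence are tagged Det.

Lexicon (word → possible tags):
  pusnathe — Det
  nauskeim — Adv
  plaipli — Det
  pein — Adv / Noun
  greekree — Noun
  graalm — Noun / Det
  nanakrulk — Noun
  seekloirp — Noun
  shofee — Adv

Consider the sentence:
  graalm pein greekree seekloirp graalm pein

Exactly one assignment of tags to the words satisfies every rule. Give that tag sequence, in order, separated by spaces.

Candidates per position — 1:graalm {Noun,Det}; 2:pein {Adv,Noun}; 3:greekree {Noun}; 4:seekloirp {Noun}; 5:graalm {Noun,Det}; 6:pein {Adv,Noun}.
Word 1 cannot be Noun — rule 3 would then fail for every completion. It is Det.
Word 2 cannot be Adv — rule 1 would then fail for every completion. It is Noun.
Word 5 cannot be Noun — rule 3 would then fail for every completion. It is Det.
Word 6 cannot be Adv — rule 1 would then fail for every completion. It is Noun.
So the tagging must be: Det Noun Noun Noun Det Noun.
Check: rule 1 ✓; rule 2 ✓; rule 3 ✓.

Det Noun Noun Noun Det Noun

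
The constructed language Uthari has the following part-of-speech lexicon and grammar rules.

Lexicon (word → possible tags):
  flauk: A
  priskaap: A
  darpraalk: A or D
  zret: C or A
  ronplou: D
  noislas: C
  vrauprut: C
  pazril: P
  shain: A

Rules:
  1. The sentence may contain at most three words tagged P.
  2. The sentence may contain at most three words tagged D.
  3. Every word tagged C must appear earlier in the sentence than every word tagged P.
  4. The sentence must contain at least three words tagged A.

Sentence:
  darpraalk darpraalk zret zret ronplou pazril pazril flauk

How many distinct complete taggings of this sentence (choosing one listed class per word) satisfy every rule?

11

Candidates per position — 1:darpraalk {A,D}; 2:darpraalk {A,D}; 3:zret {C,A}; 4:zret {C,A}; 5:ronplou {D}; 6:pazril {P}; 7:pazril {P}; 8:flauk {A}.
There are 16 candidate sequences in total.
Checking each against the rules leaves 11 sequences.
Count = 11.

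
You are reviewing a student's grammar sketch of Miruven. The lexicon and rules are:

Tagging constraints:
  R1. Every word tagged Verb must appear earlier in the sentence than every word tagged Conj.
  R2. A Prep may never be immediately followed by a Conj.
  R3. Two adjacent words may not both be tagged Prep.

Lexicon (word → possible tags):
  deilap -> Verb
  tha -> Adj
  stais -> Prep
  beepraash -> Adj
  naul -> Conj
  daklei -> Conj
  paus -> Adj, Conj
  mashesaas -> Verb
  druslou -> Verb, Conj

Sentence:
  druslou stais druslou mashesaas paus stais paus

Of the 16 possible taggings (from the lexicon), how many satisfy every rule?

2

Candidates per position — 1:druslou {Verb,Conj}; 2:stais {Prep}; 3:druslou {Verb,Conj}; 4:mashesaas {Verb}; 5:paus {Adj,Conj}; 6:stais {Prep}; 7:paus {Adj,Conj}.
There are 16 candidate sequences in total.
The sequences that satisfy every rule: Verb Prep Verb Verb Adj Prep Adj; Verb Prep Verb Verb Conj Prep Adj.
Count = 2.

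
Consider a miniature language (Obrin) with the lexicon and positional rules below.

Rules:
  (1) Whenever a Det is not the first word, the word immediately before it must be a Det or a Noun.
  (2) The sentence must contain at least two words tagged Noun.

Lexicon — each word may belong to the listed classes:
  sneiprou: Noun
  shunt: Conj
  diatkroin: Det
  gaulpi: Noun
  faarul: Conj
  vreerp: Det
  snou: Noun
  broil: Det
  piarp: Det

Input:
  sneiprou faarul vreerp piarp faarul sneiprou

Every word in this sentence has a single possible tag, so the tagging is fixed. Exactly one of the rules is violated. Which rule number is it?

Fixed tagging: Noun Conj Det Det Conj Noun.
Rule check: R1 ✗, R2 ✓.
Only rule 1 fails.

1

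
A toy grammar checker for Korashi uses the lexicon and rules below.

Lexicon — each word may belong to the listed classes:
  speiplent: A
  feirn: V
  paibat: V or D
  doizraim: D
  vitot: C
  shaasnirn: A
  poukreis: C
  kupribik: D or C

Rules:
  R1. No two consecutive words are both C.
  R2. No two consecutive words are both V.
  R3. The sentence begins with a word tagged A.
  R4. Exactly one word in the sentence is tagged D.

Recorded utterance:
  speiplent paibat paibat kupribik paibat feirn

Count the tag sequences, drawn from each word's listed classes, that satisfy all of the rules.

Candidates per position — 1:speiplent {A}; 2:paibat {V,D}; 3:paibat {V,D}; 4:kupribik {D,C}; 5:paibat {V,D}; 6:feirn {V}.
There are 16 candidate sequences in total.
Every candidate sequence violates at least one rule; no consistent tagging exists.
Count = 0.

0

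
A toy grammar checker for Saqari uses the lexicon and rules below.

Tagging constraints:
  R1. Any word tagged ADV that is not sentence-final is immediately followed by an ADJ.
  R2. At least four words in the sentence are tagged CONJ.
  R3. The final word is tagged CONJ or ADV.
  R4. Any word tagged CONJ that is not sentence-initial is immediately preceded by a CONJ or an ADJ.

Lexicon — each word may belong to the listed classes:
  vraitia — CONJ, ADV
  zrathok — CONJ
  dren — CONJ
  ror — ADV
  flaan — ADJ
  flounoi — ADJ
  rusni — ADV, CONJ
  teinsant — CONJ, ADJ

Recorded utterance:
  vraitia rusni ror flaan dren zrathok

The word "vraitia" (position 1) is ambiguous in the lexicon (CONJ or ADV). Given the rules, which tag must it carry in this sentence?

CONJ

Candidates per position — 1:vraitia {CONJ,ADV}; 2:rusni {ADV,CONJ}; 3:ror {ADV}; 4:flaan {ADJ}; 5:dren {CONJ}; 6:zrathok {CONJ}.
Position 1: tagging it ADV would leave rule 1 unsatisfiable, so it must be CONJ.
Position 2: tagging it ADV would leave rule 1 unsatisfiable, so it must be CONJ.
The only consistent sequence is: CONJ CONJ ADV ADJ CONJ CONJ.
Rule-by-rule: rule 1 ✓; rule 2 ✓; rule 3 ✓; rule 4 ✓.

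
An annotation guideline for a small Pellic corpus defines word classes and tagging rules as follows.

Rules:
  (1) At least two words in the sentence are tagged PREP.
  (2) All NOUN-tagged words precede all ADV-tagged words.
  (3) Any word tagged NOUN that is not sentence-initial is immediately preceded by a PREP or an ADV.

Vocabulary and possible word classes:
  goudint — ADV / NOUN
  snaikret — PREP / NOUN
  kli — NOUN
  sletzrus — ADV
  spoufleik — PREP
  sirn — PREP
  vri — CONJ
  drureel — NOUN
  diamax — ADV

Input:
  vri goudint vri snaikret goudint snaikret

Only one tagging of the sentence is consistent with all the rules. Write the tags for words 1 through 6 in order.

Candidates per position — 1:vri {CONJ}; 2:goudint {ADV,NOUN}; 3:vri {CONJ}; 4:snaikret {PREP,NOUN}; 5:goudint {ADV,NOUN}; 6:snaikret {PREP,NOUN}.
Position 2: NOUN is ruled out by rule 3; that leaves ADV.
Position 4: NOUN is ruled out by rule 1; that leaves PREP.
Position 5: NOUN is ruled out by rule 2; that leaves ADV.
Position 6: NOUN is ruled out by rule 1; that leaves PREP.
So the tagging must be: CONJ ADV CONJ PREP ADV PREP.
Verifying each rule — rule 1 holds; rule 2 holds; rule 3 holds.

CONJ ADV CONJ PREP ADV PREP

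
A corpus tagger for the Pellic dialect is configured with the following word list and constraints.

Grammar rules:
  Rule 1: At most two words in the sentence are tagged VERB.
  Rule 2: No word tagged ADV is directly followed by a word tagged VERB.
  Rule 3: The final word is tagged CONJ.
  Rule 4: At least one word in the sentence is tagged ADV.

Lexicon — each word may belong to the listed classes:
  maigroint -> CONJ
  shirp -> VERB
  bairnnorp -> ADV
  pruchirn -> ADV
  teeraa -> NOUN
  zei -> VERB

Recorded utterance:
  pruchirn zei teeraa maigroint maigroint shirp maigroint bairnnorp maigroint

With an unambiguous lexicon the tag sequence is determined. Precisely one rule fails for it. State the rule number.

2

Fixed tagging: ADV VERB NOUN CONJ CONJ VERB CONJ ADV CONJ.
Applying the rules: R1 pass, R2 fail, R3 pass, R4 pass.
Only rule 2 fails.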